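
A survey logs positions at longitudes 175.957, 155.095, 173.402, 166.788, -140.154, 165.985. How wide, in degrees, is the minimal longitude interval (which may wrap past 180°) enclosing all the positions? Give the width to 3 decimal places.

64.751°

Sort the longitudes: -140.154°, +155.095°, +165.985°, +166.788°, +173.402°, +175.957°.
Eastward gaps between consecutive values (wrapping around): 295.249°, 10.890°, 0.803°, 6.614°, 2.555°, 43.889°.
Largest gap = 295.249° ⇒ minimal covering band is its complement: 360° − 295.249° = 64.751°.
Band runs from +155.095° eastward to -140.154°, crossing the antimeridian.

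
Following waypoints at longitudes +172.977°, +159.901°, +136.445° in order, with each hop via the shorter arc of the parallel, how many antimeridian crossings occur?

Leg 1: +172.977° → +159.901°, shortest Δλ = -13.076° (west) — does not cross 180°.
Leg 2: +159.901° → +136.445°, shortest Δλ = -23.456° (west) — does not cross 180°.
Total crossings: 0.

0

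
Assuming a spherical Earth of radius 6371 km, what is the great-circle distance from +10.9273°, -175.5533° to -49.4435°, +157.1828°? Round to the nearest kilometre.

7222 km

Δλ = 157.1828 − -175.5533 = 332.7361°; wrapped into (−180°, 180°]: -27.2639°.
Δφ = -49.4435 − 10.9273 = -60.3708°.
a = sin²(Δφ/2) + cos φ₁ · cos φ₂ · sin²(Δλ/2) = 0.288269.
c = 2·atan2(√a, √(1−a)) = 1.13353 rad → d = 6371·c ≈ 7221.74 km.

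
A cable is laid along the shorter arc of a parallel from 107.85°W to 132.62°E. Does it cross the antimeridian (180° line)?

Naïve |132.62 − -107.85| = 240.47° > 180°, so the shorter arc goes the other way round — across 180°.
Signed shortest Δλ = ((132.62 − -107.85 + 180) mod 360) − 180 = -119.53°.
Going west by 119.53° from -107.85° passes through 180° before reaching +132.62°.

Yes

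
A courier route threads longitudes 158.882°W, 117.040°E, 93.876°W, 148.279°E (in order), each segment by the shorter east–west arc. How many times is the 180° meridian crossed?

Leg 1: -158.882° → +117.040°, shortest Δλ = -84.078° (west) — crosses 180°.
Leg 2: +117.040° → -93.876°, shortest Δλ = 149.084° (east) — crosses 180°.
Leg 3: -93.876° → +148.279°, shortest Δλ = -117.845° (west) — crosses 180°.
Total crossings: 3.

3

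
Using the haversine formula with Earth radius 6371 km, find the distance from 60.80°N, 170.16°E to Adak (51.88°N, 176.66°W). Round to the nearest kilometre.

Δλ = -176.66 − 170.16 = -346.82°; wrapped into (−180°, 180°]: 13.18°.
Δφ = 51.88 − 60.80 = -8.92°.
a = sin²(Δφ/2) + cos φ₁ · cos φ₂ · sin²(Δλ/2) = 0.010014.
c = 2·atan2(√a, √(1−a)) = 0.20047 rad → d = 6371·c ≈ 1277.20 km.

1277 km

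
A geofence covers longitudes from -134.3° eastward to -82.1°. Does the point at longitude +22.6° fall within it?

No

Band width going east from -134.3° to -82.1°: ((-82.1 − -134.3) mod 360) = 52.2°.
Offset of +22.6° east of the west edge: ((22.6 − -134.3) mod 360) = 156.9°.
156.9° > 52.2° ⇒ outside.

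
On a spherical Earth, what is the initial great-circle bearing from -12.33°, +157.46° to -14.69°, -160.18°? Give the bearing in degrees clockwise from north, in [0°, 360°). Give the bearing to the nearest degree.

98°

Δλ = -160.18 − 157.46 = -317.64°; wrapped into (−180°, 180°]: 42.36°.
θ = atan2( sin Δλ · cos φ₂ , cos φ₁ · sin φ₂ − sin φ₁ · cos φ₂ · cos Δλ )
  = atan2(0.65176, -0.09511) = 98.302° → normalised to [0°, 360°): 98.302°.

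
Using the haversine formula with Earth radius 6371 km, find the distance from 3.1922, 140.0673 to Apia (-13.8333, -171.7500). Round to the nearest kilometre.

Δλ = -171.7500 − 140.0673 = -311.8173°; wrapped into (−180°, 180°]: 48.1827°.
Δφ = -13.8333 − 3.1922 = -17.0255°.
a = sin²(Δφ/2) + cos φ₁ · cos φ₂ · sin²(Δλ/2) = 0.183450.
c = 2·atan2(√a, √(1−a)) = 0.88525 rad → d = 6371·c ≈ 5639.90 km.

5640 km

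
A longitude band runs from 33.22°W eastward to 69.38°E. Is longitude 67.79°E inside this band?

Band width going east from -33.22° to +69.38°: ((69.38 − -33.22) mod 360) = 102.60°.
Offset of +67.79° east of the west edge: ((67.79 − -33.22) mod 360) = 101.01°.
101.01° ≤ 102.60° ⇒ inside.

Yes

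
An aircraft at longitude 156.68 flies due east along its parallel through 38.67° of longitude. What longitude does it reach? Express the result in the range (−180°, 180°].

Start at +156.68°; shift +38.67° → +195.35°.
+195.35° lies outside (−180°, 180°]; subtract 360° → -164.65°.

-164.65°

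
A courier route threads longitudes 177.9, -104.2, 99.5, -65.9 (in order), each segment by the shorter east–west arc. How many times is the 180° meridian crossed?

Leg 1: +177.9° → -104.2°, shortest Δλ = 77.9° (east) — crosses 180°.
Leg 2: -104.2° → +99.5°, shortest Δλ = -156.3° (west) — crosses 180°.
Leg 3: +99.5° → -65.9°, shortest Δλ = -165.4° (west) — does not cross 180°.
Total crossings: 2.

2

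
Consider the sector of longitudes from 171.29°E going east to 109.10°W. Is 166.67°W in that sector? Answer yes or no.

Band width going east from +171.29° to -109.10°: ((-109.10 − 171.29) mod 360) = 79.61°.
Offset of -166.67° east of the west edge: ((-166.67 − 171.29) mod 360) = 22.04°.
22.04° ≤ 79.61° ⇒ inside.

Yes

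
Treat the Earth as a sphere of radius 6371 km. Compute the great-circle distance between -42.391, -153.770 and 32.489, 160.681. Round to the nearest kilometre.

Δλ = 160.681 − -153.770 = 314.451°; wrapped into (−180°, 180°]: -45.549°.
Δφ = 32.489 − -42.391 = 74.880°.
a = sin²(Δφ/2) + cos φ₁ · cos φ₂ · sin²(Δλ/2) = 0.462932.
c = 2·atan2(√a, √(1−a)) = 1.49659 rad → d = 6371·c ≈ 9534.79 km.

9535 km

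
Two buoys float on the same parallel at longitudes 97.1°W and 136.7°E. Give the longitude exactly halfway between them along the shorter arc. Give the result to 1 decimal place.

160.2°W

Signed shortest Δλ from -97.1° to +136.7° is -126.2°.
Midpoint longitude = -97.1° + (-126.2°)/2 = -97.1° − 63.1° = -160.2°.
(The naïve average (-97.1 + +136.7)/2 = 19.8° is on the wrong side of the globe.)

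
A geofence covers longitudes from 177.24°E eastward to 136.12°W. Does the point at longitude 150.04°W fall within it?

Yes

Band width going east from +177.24° to -136.12°: ((-136.12 − 177.24) mod 360) = 46.64°.
Offset of -150.04° east of the west edge: ((-150.04 − 177.24) mod 360) = 32.72°.
32.72° ≤ 46.64° ⇒ inside.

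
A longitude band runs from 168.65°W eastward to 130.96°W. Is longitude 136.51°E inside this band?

No

Band width going east from -168.65° to -130.96°: ((-130.96 − -168.65) mod 360) = 37.69°.
Offset of +136.51° east of the west edge: ((136.51 − -168.65) mod 360) = 305.16°.
305.16° > 37.69° ⇒ outside.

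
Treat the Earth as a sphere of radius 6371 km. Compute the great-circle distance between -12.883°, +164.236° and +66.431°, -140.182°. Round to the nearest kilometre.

Δλ = -140.182 − 164.236 = -304.418°; wrapped into (−180°, 180°]: 55.582°.
Δφ = 66.431 − -12.883 = 79.314°.
a = sin²(Δφ/2) + cos φ₁ · cos φ₂ · sin²(Δλ/2) = 0.492022.
c = 2·atan2(√a, √(1−a)) = 1.55484 rad → d = 6371·c ≈ 9905.88 km.

9906 km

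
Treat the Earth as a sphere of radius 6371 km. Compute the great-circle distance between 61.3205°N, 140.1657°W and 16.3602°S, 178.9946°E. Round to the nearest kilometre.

9361 km

Δλ = 178.9946 − -140.1657 = 319.1603°; wrapped into (−180°, 180°]: -40.8397°.
Δφ = -16.3602 − 61.3205 = -77.6807°.
a = sin²(Δφ/2) + cos φ₁ · cos φ₂ · sin²(Δλ/2) = 0.449374.
c = 2·atan2(√a, √(1−a)) = 1.46937 rad → d = 6371·c ≈ 9361.36 km.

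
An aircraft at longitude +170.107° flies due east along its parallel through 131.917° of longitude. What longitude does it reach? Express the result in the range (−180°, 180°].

Start at +170.107°; shift +131.917° → +302.024°.
+302.024° lies outside (−180°, 180°]; subtract 360° → -57.976°.

-57.976°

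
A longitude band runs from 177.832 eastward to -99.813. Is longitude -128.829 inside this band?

Band width going east from +177.832° to -99.813°: ((-99.813 − 177.832) mod 360) = 82.355°.
Offset of -128.829° east of the west edge: ((-128.829 − 177.832) mod 360) = 53.339°.
53.339° ≤ 82.355° ⇒ inside.

Yes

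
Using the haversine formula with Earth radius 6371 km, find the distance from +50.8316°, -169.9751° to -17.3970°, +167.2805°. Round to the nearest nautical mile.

Δλ = 167.2805 − -169.9751 = 337.2556°; wrapped into (−180°, 180°]: -22.7444°.
Δφ = -17.3970 − 50.8316 = -68.2286°.
a = sin²(Δφ/2) + cos φ₁ · cos φ₂ · sin²(Δλ/2) = 0.337982.
c = 2·atan2(√a, √(1−a)) = 1.24080 rad → d = 6371·c ≈ 7905.15 km ≈ 4268.44 nmi.

4268 nmi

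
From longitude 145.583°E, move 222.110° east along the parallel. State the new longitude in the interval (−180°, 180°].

7.693°E

Start at +145.583°; shift +222.110° → +367.693°.
+367.693° lies outside (−180°, 180°]; subtract 360° → +7.693°.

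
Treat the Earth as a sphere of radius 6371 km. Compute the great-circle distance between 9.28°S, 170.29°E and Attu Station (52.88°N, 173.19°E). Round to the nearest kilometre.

6917 km

Δλ = 173.19 − 170.29 = 2.90°.
Δφ = 52.88 − -9.28 = 62.16°.
a = sin²(Δφ/2) + cos φ₁ · cos φ₂ · sin²(Δλ/2) = 0.266879.
c = 2·atan2(√a, √(1−a)) = 1.08576 rad → d = 6371·c ≈ 6917.37 km.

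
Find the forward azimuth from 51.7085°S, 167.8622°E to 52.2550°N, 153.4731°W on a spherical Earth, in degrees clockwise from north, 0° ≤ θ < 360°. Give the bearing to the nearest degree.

24°

Δλ = -153.4731 − 167.8622 = -321.3353°; wrapped into (−180°, 180°]: 38.6647°.
θ = atan2( sin Δλ · cos φ₂ , cos φ₁ · sin φ₂ − sin φ₁ · cos φ₂ · cos Δλ )
  = atan2(0.38245, 0.86514) = 23.848° → normalised to [0°, 360°): 23.848°.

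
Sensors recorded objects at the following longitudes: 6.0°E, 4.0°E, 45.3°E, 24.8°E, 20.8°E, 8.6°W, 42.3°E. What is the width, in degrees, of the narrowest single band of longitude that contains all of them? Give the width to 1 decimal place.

Sort the longitudes: -8.6°, +4.0°, +6.0°, +20.8°, +24.8°, +42.3°, +45.3°.
Eastward gaps between consecutive values (wrapping around): 12.6°, 2.0°, 14.8°, 4.0°, 17.5°, 3.0°, 306.1°.
Largest gap = 306.1° ⇒ minimal covering band is its complement: 360° − 306.1° = 53.9°.
Band runs from -8.6° eastward to +45.3°.

53.9°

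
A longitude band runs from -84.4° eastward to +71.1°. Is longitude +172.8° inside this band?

Band width going east from -84.4° to +71.1°: ((71.1 − -84.4) mod 360) = 155.5°.
Offset of +172.8° east of the west edge: ((172.8 − -84.4) mod 360) = 257.2°.
257.2° > 155.5° ⇒ outside.

No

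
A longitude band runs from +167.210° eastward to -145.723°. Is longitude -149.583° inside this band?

Yes

Band width going east from +167.210° to -145.723°: ((-145.723 − 167.210) mod 360) = 47.067°.
Offset of -149.583° east of the west edge: ((-149.583 − 167.210) mod 360) = 43.207°.
43.207° ≤ 47.067° ⇒ inside.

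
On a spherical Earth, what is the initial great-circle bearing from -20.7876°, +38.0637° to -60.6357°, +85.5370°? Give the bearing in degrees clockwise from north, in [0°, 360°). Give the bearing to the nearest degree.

153°

Δλ = 85.5370 − 38.0637 = 47.4733°.
θ = atan2( sin Δλ · cos φ₂ , cos φ₁ · sin φ₂ − sin φ₁ · cos φ₂ · cos Δλ )
  = atan2(0.36138, -0.69715) = 152.599° → normalised to [0°, 360°): 152.599°.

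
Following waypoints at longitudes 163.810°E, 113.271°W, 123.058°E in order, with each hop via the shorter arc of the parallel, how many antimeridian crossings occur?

2

Leg 1: +163.810° → -113.271°, shortest Δλ = 82.919° (east) — crosses 180°.
Leg 2: -113.271° → +123.058°, shortest Δλ = -123.671° (west) — crosses 180°.
Total crossings: 2.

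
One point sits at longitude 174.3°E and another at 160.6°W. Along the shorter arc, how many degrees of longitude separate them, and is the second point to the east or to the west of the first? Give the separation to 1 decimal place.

25.1° east

Raw difference: -160.6 − 174.3 = -334.9°.
Normalise into (−180°, 180°]: -334.9° + 360° = 25.1°.
Positive ⇒ the second point lies to the east; separation 25.1°.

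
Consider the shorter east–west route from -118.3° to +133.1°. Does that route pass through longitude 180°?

Yes

Naïve |133.1 − -118.3| = 251.4° > 180°, so the shorter arc goes the other way round — across 180°.
Signed shortest Δλ = ((133.1 − -118.3 + 180) mod 360) − 180 = -108.6°.
Going west by 108.6° from -118.3° passes through 180° before reaching +133.1°.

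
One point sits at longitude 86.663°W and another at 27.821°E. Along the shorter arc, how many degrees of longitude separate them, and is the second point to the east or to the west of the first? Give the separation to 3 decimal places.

114.484° east

Raw difference: 27.821 − -86.663 = 114.484°.
Normalise into (−180°, 180°]: 114.484° stays 114.484°.
Positive ⇒ the second point lies to the east; separation 114.484°.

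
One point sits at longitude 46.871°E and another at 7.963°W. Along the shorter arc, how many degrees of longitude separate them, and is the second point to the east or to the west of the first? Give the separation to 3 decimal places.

54.834° west

Raw difference: -7.963 − 46.871 = -54.834°.
Normalise into (−180°, 180°]: -54.834° stays -54.834°.
Negative ⇒ the second point lies to the west; separation 54.834°.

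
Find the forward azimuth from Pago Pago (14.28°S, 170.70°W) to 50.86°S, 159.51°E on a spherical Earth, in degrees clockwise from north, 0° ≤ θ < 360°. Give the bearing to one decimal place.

Δλ = 159.51 − -170.70 = 330.21°; wrapped into (−180°, 180°]: -29.79°.
θ = atan2( sin Δλ · cos φ₂ , cos φ₁ · sin φ₂ − sin φ₁ · cos φ₂ · cos Δλ )
  = atan2(-0.31360, -0.61652) = -153.039° → normalised to [0°, 360°): 206.961°.

207.0°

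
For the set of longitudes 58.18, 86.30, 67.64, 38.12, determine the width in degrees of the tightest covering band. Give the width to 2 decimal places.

Sort the longitudes: +38.12°, +58.18°, +67.64°, +86.30°.
Eastward gaps between consecutive values (wrapping around): 20.06°, 9.46°, 18.66°, 311.82°.
Largest gap = 311.82° ⇒ minimal covering band is its complement: 360° − 311.82° = 48.18°.
Band runs from +38.12° eastward to +86.30°.

48.18°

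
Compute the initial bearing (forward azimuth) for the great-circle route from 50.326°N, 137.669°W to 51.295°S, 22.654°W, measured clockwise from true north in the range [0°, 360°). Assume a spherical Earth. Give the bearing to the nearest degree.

Δλ = -22.654 − -137.669 = 115.015°.
θ = atan2( sin Δλ · cos φ₂ , cos φ₁ · sin φ₂ − sin φ₁ · cos φ₂ · cos Δλ )
  = atan2(0.56665, -0.29469) = 117.477° → normalised to [0°, 360°): 117.477°.

117°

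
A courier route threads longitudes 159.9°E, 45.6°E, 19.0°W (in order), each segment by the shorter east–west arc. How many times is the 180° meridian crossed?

0

Leg 1: +159.9° → +45.6°, shortest Δλ = -114.3° (west) — does not cross 180°.
Leg 2: +45.6° → -19.0°, shortest Δλ = -64.6° (west) — does not cross 180°.
Total crossings: 0.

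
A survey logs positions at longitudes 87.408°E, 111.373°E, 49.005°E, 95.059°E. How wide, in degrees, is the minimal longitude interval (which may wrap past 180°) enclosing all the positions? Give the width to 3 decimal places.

Sort the longitudes: +49.005°, +87.408°, +95.059°, +111.373°.
Eastward gaps between consecutive values (wrapping around): 38.403°, 7.651°, 16.314°, 297.632°.
Largest gap = 297.632° ⇒ minimal covering band is its complement: 360° − 297.632° = 62.368°.
Band runs from +49.005° eastward to +111.373°.

62.368°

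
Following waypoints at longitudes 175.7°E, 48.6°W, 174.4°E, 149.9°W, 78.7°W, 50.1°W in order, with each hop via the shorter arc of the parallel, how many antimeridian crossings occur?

3

Leg 1: +175.7° → -48.6°, shortest Δλ = 135.7° (east) — crosses 180°.
Leg 2: -48.6° → +174.4°, shortest Δλ = -137.0° (west) — crosses 180°.
Leg 3: +174.4° → -149.9°, shortest Δλ = 35.7° (east) — crosses 180°.
Leg 4: -149.9° → -78.7°, shortest Δλ = 71.2° (east) — does not cross 180°.
Leg 5: -78.7° → -50.1°, shortest Δλ = 28.6° (east) — does not cross 180°.
Total crossings: 3.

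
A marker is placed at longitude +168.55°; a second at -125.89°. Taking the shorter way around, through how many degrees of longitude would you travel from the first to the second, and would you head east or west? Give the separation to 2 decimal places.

65.56° east

Raw difference: -125.89 − 168.55 = -294.44°.
Normalise into (−180°, 180°]: -294.44° + 360° = 65.56°.
Positive ⇒ the second point lies to the east; separation 65.56°.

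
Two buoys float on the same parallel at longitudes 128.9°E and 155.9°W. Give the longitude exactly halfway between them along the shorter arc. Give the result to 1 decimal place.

Signed shortest Δλ from +128.9° to -155.9° is +75.2°.
Midpoint longitude = +128.9° + (+75.2°)/2 = +128.9° + 37.6° = +166.5°.
(The naïve average (+128.9 + -155.9)/2 = -13.5° is on the wrong side of the globe.)

166.5°E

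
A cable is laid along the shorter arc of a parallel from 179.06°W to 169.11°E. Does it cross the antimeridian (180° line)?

Naïve |169.11 − -179.06| = 348.17° > 180°, so the shorter arc goes the other way round — across 180°.
Signed shortest Δλ = ((169.11 − -179.06 + 180) mod 360) − 180 = -11.83°.
Going west by 11.83° from -179.06° passes through 180° before reaching +169.11°.

Yes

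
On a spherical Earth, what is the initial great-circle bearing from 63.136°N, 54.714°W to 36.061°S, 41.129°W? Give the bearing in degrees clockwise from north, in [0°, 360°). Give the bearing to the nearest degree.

Δλ = -41.129 − -54.714 = 13.585°.
θ = atan2( sin Δλ · cos φ₂ , cos φ₁ · sin φ₂ − sin φ₁ · cos φ₂ · cos Δλ )
  = atan2(0.18988, -0.96697) = 168.890° → normalised to [0°, 360°): 168.890°.

169°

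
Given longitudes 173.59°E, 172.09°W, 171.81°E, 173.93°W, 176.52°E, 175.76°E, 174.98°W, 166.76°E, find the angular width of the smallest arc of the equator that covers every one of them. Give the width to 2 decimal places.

21.15°

Sort the longitudes: -174.98°, -173.93°, -172.09°, +166.76°, +171.81°, +173.59°, +175.76°, +176.52°.
Eastward gaps between consecutive values (wrapping around): 1.05°, 1.84°, 338.85°, 5.05°, 1.78°, 2.17°, 0.76°, 8.50°.
Largest gap = 338.85° ⇒ minimal covering band is its complement: 360° − 338.85° = 21.15°.
Band runs from +166.76° eastward to -172.09°, crossing the antimeridian.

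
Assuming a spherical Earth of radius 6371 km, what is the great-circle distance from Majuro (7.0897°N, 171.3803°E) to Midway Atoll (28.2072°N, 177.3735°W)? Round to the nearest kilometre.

2629 km

Δλ = -177.3735 − 171.3803 = -348.7538°; wrapped into (−180°, 180°]: 11.2462°.
Δφ = 28.2072 − 7.0897 = 21.1175°.
a = sin²(Δφ/2) + cos φ₁ · cos φ₂ · sin²(Δλ/2) = 0.041974.
c = 2·atan2(√a, √(1−a)) = 0.41267 rad → d = 6371·c ≈ 2629.15 km.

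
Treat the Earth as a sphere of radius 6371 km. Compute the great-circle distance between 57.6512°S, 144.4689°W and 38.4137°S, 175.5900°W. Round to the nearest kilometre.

Δλ = -175.5900 − -144.4689 = -31.1211°.
Δφ = -38.4137 − -57.6512 = 19.2375°.
a = sin²(Δφ/2) + cos φ₁ · cos φ₂ · sin²(Δλ/2) = 0.058090.
c = 2·atan2(√a, √(1−a)) = 0.48683 rad → d = 6371·c ≈ 3101.59 km.

3102 km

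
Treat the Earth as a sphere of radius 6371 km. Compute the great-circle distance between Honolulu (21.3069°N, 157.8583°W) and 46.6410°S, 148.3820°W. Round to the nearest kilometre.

Δλ = -148.3820 − -157.8583 = 9.4763°.
Δφ = -46.6410 − 21.3069 = -67.9479°.
a = sin²(Δφ/2) + cos φ₁ · cos φ₂ · sin²(Δλ/2) = 0.316640.
c = 2·atan2(√a, √(1−a)) = 1.19531 rad → d = 6371·c ≈ 7615.35 km.

7615 km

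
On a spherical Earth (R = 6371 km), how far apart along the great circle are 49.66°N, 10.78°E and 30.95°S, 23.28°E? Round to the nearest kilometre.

Δλ = 23.28 − 10.78 = 12.50°.
Δφ = -30.95 − 49.66 = -80.61°.
a = sin²(Δφ/2) + cos φ₁ · cos φ₂ · sin²(Δλ/2) = 0.425003.
c = 2·atan2(√a, √(1−a)) = 1.42023 rad → d = 6371·c ≈ 9048.31 km.

9048 km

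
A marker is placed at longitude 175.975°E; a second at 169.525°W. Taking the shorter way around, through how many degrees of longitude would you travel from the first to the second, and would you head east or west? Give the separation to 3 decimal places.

Raw difference: -169.525 − 175.975 = -345.5°.
Normalise into (−180°, 180°]: -345.5° + 360° = 14.5°.
Positive ⇒ the second point lies to the east; separation 14.500°.

14.500° east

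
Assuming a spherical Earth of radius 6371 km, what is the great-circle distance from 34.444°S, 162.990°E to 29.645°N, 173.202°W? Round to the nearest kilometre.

Δλ = -173.202 − 162.990 = -336.192°; wrapped into (−180°, 180°]: 23.808°.
Δφ = 29.645 − -34.444 = 64.089°.
a = sin²(Δφ/2) + cos φ₁ · cos φ₂ · sin²(Δλ/2) = 0.312009.
c = 2·atan2(√a, √(1−a)) = 1.18534 rad → d = 6371·c ≈ 7551.80 km.

7552 km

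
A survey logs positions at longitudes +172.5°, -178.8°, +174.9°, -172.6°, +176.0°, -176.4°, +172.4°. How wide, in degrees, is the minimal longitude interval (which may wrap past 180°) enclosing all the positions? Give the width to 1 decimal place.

15.0°

Sort the longitudes: -178.8°, -176.4°, -172.6°, +172.4°, +172.5°, +174.9°, +176.0°.
Eastward gaps between consecutive values (wrapping around): 2.4°, 3.8°, 345.0°, 0.1°, 2.4°, 1.1°, 5.2°.
Largest gap = 345.0° ⇒ minimal covering band is its complement: 360° − 345.0° = 15.0°.
Band runs from +172.4° eastward to -172.6°, crossing the antimeridian.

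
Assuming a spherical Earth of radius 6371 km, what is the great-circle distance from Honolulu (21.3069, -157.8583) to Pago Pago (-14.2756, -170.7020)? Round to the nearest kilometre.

4198 km

Δλ = -170.7020 − -157.8583 = -12.8437°.
Δφ = -14.2756 − 21.3069 = -35.5825°.
a = sin²(Δφ/2) + cos φ₁ · cos φ₂ · sin²(Δλ/2) = 0.104656.
c = 2·atan2(√a, √(1−a)) = 0.65886 rad → d = 6371·c ≈ 4197.62 km.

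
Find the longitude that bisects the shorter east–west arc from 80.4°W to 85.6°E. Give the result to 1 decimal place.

2.6°E

Signed shortest Δλ from -80.4° to +85.6° is +166.0°.
Midpoint longitude = -80.4° + (+166.0°)/2 = -80.4° + 83.0° = +2.6°.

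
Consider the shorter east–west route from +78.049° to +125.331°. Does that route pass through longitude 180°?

No

Signed shortest Δλ = ((125.331 − 78.049 + 180) mod 360) − 180 = 47.282°.
Going east by 47.282° from +78.049° reaches +125.331° without touching 180°.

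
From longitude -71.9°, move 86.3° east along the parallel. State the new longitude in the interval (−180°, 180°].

+14.4°

Start at -71.9°; shift +86.3° → +14.4°.
+14.4° already lies in (−180°, 180°].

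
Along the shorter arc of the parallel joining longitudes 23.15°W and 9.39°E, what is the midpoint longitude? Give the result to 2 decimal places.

6.88°W

Signed shortest Δλ from -23.15° to +9.39° is +32.54°.
Midpoint longitude = -23.15° + (+32.54°)/2 = -23.15° + 16.27° = -6.88°.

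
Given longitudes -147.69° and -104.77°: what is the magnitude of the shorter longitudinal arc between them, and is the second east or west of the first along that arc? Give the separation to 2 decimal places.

42.92° east

Raw difference: -104.77 − -147.69 = 42.92°.
Normalise into (−180°, 180°]: 42.92° stays 42.92°.
Positive ⇒ the second point lies to the east; separation 42.92°.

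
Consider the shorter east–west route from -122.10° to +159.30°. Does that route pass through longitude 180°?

Naïve |159.30 − -122.10| = 281.4° > 180°, so the shorter arc goes the other way round — across 180°.
Signed shortest Δλ = ((159.30 − -122.10 + 180) mod 360) − 180 = -78.6°.
Going west by 78.6° from -122.10° passes through 180° before reaching +159.30°.

Yes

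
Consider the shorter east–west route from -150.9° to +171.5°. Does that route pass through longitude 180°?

Naïve |171.5 − -150.9| = 322.4° > 180°, so the shorter arc goes the other way round — across 180°.
Signed shortest Δλ = ((171.5 − -150.9 + 180) mod 360) − 180 = -37.6°.
Going west by 37.6° from -150.9° passes through 180° before reaching +171.5°.

Yes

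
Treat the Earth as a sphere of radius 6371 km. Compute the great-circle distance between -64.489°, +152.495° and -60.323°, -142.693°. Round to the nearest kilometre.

3221 km

Δλ = -142.693 − 152.495 = -295.188°; wrapped into (−180°, 180°]: 64.812°.
Δφ = -60.323 − -64.489 = 4.166°.
a = sin²(Δφ/2) + cos φ₁ · cos φ₂ · sin²(Δλ/2) = 0.062564.
c = 2·atan2(√a, √(1−a)) = 0.50562 rad → d = 6371·c ≈ 3221.33 km.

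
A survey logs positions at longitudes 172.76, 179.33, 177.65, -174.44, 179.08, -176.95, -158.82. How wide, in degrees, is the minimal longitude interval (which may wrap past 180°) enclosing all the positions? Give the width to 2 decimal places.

28.42°

Sort the longitudes: -176.95°, -174.44°, -158.82°, +172.76°, +177.65°, +179.08°, +179.33°.
Eastward gaps between consecutive values (wrapping around): 2.51°, 15.62°, 331.58°, 4.89°, 1.43°, 0.25°, 3.72°.
Largest gap = 331.58° ⇒ minimal covering band is its complement: 360° − 331.58° = 28.42°.
Band runs from +172.76° eastward to -158.82°, crossing the antimeridian.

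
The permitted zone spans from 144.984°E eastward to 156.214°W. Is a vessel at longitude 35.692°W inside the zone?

No

Band width going east from +144.984° to -156.214°: ((-156.214 − 144.984) mod 360) = 58.802°.
Offset of -35.692° east of the west edge: ((-35.692 − 144.984) mod 360) = 179.324°.
179.324° > 58.802° ⇒ outside.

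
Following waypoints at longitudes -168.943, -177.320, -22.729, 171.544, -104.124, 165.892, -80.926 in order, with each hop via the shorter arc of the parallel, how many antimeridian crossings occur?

Leg 1: -168.943° → -177.320°, shortest Δλ = -8.377° (west) — does not cross 180°.
Leg 2: -177.320° → -22.729°, shortest Δλ = 154.591° (east) — does not cross 180°.
Leg 3: -22.729° → +171.544°, shortest Δλ = -165.727° (west) — crosses 180°.
Leg 4: +171.544° → -104.124°, shortest Δλ = 84.332° (east) — crosses 180°.
Leg 5: -104.124° → +165.892°, shortest Δλ = -89.984° (west) — crosses 180°.
Leg 6: +165.892° → -80.926°, shortest Δλ = 113.182° (east) — crosses 180°.
Total crossings: 4.

4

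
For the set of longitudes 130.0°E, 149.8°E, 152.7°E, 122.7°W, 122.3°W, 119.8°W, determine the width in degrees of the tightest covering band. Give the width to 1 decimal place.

110.2°

Sort the longitudes: -122.7°, -122.3°, -119.8°, +130.0°, +149.8°, +152.7°.
Eastward gaps between consecutive values (wrapping around): 0.4°, 2.5°, 249.8°, 19.8°, 2.9°, 84.6°.
Largest gap = 249.8° ⇒ minimal covering band is its complement: 360° − 249.8° = 110.2°.
Band runs from +130.0° eastward to -119.8°, crossing the antimeridian.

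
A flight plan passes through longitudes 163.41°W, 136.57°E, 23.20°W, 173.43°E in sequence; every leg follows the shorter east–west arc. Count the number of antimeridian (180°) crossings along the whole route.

2

Leg 1: -163.41° → +136.57°, shortest Δλ = -60.02° (west) — crosses 180°.
Leg 2: +136.57° → -23.20°, shortest Δλ = -159.77° (west) — does not cross 180°.
Leg 3: -23.20° → +173.43°, shortest Δλ = -163.37° (west) — crosses 180°.
Total crossings: 2.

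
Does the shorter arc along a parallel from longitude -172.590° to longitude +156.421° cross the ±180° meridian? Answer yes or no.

Yes

Naïve |156.421 − -172.590| = 329.011° > 180°, so the shorter arc goes the other way round — across 180°.
Signed shortest Δλ = ((156.421 − -172.590 + 180) mod 360) − 180 = -30.989°.
Going west by 30.989° from -172.590° passes through 180° before reaching +156.421°.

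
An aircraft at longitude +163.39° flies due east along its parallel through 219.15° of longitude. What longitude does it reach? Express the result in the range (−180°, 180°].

Start at +163.39°; shift +219.15° → +382.54°.
+382.54° lies outside (−180°, 180°]; subtract 360° → +22.54°.

+22.54°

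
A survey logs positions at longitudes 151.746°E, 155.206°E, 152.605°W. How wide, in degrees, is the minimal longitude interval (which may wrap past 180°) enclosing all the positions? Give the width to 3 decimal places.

Sort the longitudes: -152.605°, +151.746°, +155.206°.
Eastward gaps between consecutive values (wrapping around): 304.351°, 3.460°, 52.189°.
Largest gap = 304.351° ⇒ minimal covering band is its complement: 360° − 304.351° = 55.649°.
Band runs from +151.746° eastward to -152.605°, crossing the antimeridian.

55.649°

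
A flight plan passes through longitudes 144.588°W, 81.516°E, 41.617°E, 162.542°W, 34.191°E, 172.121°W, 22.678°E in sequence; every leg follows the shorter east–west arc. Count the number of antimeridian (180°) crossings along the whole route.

Leg 1: -144.588° → +81.516°, shortest Δλ = -133.896° (west) — crosses 180°.
Leg 2: +81.516° → +41.617°, shortest Δλ = -39.899° (west) — does not cross 180°.
Leg 3: +41.617° → -162.542°, shortest Δλ = 155.841° (east) — crosses 180°.
Leg 4: -162.542° → +34.191°, shortest Δλ = -163.267° (west) — crosses 180°.
Leg 5: +34.191° → -172.121°, shortest Δλ = 153.688° (east) — crosses 180°.
Leg 6: -172.121° → +22.678°, shortest Δλ = -165.201° (west) — crosses 180°.
Total crossings: 5.

5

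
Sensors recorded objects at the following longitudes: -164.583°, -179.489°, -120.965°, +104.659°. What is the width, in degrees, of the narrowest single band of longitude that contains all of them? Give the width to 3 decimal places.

Sort the longitudes: -179.489°, -164.583°, -120.965°, +104.659°.
Eastward gaps between consecutive values (wrapping around): 14.906°, 43.618°, 225.624°, 75.852°.
Largest gap = 225.624° ⇒ minimal covering band is its complement: 360° − 225.624° = 134.376°.
Band runs from +104.659° eastward to -120.965°, crossing the antimeridian.

134.376°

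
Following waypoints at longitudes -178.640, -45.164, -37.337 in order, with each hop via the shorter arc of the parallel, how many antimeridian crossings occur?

0

Leg 1: -178.640° → -45.164°, shortest Δλ = 133.476° (east) — does not cross 180°.
Leg 2: -45.164° → -37.337°, shortest Δλ = 7.827° (east) — does not cross 180°.
Total crossings: 0.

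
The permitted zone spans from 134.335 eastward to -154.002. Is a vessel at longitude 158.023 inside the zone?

Band width going east from +134.335° to -154.002°: ((-154.002 − 134.335) mod 360) = 71.663°.
Offset of +158.023° east of the west edge: ((158.023 − 134.335) mod 360) = 23.688°.
23.688° ≤ 71.663° ⇒ inside.

Yes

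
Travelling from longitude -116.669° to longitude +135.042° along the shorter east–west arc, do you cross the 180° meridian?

Yes

Naïve |135.042 − -116.669| = 251.711° > 180°, so the shorter arc goes the other way round — across 180°.
Signed shortest Δλ = ((135.042 − -116.669 + 180) mod 360) − 180 = -108.289°.
Going west by 108.289° from -116.669° passes through 180° before reaching +135.042°.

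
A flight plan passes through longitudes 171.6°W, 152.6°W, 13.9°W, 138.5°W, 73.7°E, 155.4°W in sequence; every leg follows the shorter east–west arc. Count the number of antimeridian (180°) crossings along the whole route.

Leg 1: -171.6° → -152.6°, shortest Δλ = 19.0° (east) — does not cross 180°.
Leg 2: -152.6° → -13.9°, shortest Δλ = 138.7° (east) — does not cross 180°.
Leg 3: -13.9° → -138.5°, shortest Δλ = -124.6° (west) — does not cross 180°.
Leg 4: -138.5° → +73.7°, shortest Δλ = -147.8° (west) — crosses 180°.
Leg 5: +73.7° → -155.4°, shortest Δλ = 130.9° (east) — crosses 180°.
Total crossings: 2.

2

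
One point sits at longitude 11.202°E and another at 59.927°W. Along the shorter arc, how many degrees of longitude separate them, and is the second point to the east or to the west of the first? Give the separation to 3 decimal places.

Raw difference: -59.927 − 11.202 = -71.129°.
Normalise into (−180°, 180°]: -71.129° stays -71.129°.
Negative ⇒ the second point lies to the west; separation 71.129°.

71.129° west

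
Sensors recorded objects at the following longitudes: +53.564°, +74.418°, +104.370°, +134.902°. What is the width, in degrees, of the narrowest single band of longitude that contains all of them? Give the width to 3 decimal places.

81.338°

Sort the longitudes: +53.564°, +74.418°, +104.370°, +134.902°.
Eastward gaps between consecutive values (wrapping around): 20.854°, 29.952°, 30.532°, 278.662°.
Largest gap = 278.662° ⇒ minimal covering band is its complement: 360° − 278.662° = 81.338°.
Band runs from +53.564° eastward to +134.902°.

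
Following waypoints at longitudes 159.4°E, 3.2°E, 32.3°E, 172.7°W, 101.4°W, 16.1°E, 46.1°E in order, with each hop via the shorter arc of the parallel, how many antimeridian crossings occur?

Leg 1: +159.4° → +3.2°, shortest Δλ = -156.2° (west) — does not cross 180°.
Leg 2: +3.2° → +32.3°, shortest Δλ = 29.1° (east) — does not cross 180°.
Leg 3: +32.3° → -172.7°, shortest Δλ = 155.0° (east) — crosses 180°.
Leg 4: -172.7° → -101.4°, shortest Δλ = 71.3° (east) — does not cross 180°.
Leg 5: -101.4° → +16.1°, shortest Δλ = 117.5° (east) — does not cross 180°.
Leg 6: +16.1° → +46.1°, shortest Δλ = 30.0° (east) — does not cross 180°.
Total crossings: 1.

1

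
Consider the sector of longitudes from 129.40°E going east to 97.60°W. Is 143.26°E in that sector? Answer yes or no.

Band width going east from +129.40° to -97.60°: ((-97.60 − 129.40) mod 360) = 133.00°.
Offset of +143.26° east of the west edge: ((143.26 − 129.40) mod 360) = 13.86°.
13.86° ≤ 133.00° ⇒ inside.

Yes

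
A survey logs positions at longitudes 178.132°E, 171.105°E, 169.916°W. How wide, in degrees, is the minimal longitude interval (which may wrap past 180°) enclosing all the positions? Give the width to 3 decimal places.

Sort the longitudes: -169.916°, +171.105°, +178.132°.
Eastward gaps between consecutive values (wrapping around): 341.021°, 7.027°, 11.952°.
Largest gap = 341.021° ⇒ minimal covering band is its complement: 360° − 341.021° = 18.979°.
Band runs from +171.105° eastward to -169.916°, crossing the antimeridian.

18.979°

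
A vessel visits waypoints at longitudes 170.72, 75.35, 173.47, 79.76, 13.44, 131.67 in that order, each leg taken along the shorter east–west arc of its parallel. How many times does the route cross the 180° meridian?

Leg 1: +170.72° → +75.35°, shortest Δλ = -95.37° (west) — does not cross 180°.
Leg 2: +75.35° → +173.47°, shortest Δλ = 98.12° (east) — does not cross 180°.
Leg 3: +173.47° → +79.76°, shortest Δλ = -93.71° (west) — does not cross 180°.
Leg 4: +79.76° → +13.44°, shortest Δλ = -66.32° (west) — does not cross 180°.
Leg 5: +13.44° → +131.67°, shortest Δλ = 118.23° (east) — does not cross 180°.
Total crossings: 0.

0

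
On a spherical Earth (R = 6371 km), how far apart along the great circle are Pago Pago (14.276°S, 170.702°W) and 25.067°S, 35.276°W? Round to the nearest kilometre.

Δλ = -35.276 − -170.702 = 135.426°.
Δφ = -25.067 − -14.276 = -10.791°.
a = sin²(Δφ/2) + cos φ₁ · cos φ₂ · sin²(Δλ/2) = 0.760425.
c = 2·atan2(√a, √(1−a)) = 2.11864 rad → d = 6371·c ≈ 13497.87 km.

13498 km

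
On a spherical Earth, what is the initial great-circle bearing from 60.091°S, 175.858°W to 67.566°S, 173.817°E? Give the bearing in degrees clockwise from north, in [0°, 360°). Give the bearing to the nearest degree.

207°

Δλ = 173.817 − -175.858 = 349.675°; wrapped into (−180°, 180°]: -10.325°.
θ = atan2( sin Δλ · cos φ₂ , cos φ₁ · sin φ₂ − sin φ₁ · cos φ₂ · cos Δλ )
  = atan2(-0.06840, -0.13545) = -153.208° → normalised to [0°, 360°): 206.792°.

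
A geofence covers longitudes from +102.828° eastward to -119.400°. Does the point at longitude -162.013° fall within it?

Yes

Band width going east from +102.828° to -119.400°: ((-119.400 − 102.828) mod 360) = 137.772°.
Offset of -162.013° east of the west edge: ((-162.013 − 102.828) mod 360) = 95.159°.
95.159° ≤ 137.772° ⇒ inside.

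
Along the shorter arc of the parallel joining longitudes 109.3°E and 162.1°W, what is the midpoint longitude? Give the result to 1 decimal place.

Signed shortest Δλ from +109.3° to -162.1° is +88.6°.
Midpoint longitude = +109.3° + (+88.6°)/2 = +109.3° + 44.3° = +153.6°.
(The naïve average (+109.3 + -162.1)/2 = -26.4° is on the wrong side of the globe.)

153.6°E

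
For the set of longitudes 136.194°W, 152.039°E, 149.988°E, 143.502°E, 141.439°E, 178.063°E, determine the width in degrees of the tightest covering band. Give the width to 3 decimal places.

Sort the longitudes: -136.194°, +141.439°, +143.502°, +149.988°, +152.039°, +178.063°.
Eastward gaps between consecutive values (wrapping around): 277.633°, 2.063°, 6.486°, 2.051°, 26.024°, 45.743°.
Largest gap = 277.633° ⇒ minimal covering band is its complement: 360° − 277.633° = 82.367°.
Band runs from +141.439° eastward to -136.194°, crossing the antimeridian.

82.367°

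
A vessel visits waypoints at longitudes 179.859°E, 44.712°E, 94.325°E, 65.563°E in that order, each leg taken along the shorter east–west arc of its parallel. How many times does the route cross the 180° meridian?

0

Leg 1: +179.859° → +44.712°, shortest Δλ = -135.147° (west) — does not cross 180°.
Leg 2: +44.712° → +94.325°, shortest Δλ = 49.613° (east) — does not cross 180°.
Leg 3: +94.325° → +65.563°, shortest Δλ = -28.762° (west) — does not cross 180°.
Total crossings: 0.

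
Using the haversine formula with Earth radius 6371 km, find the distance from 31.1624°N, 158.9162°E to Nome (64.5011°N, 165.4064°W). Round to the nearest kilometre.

Δλ = -165.4064 − 158.9162 = -324.3226°; wrapped into (−180°, 180°]: 35.6774°.
Δφ = 64.5011 − 31.1624 = 33.3387°.
a = sin²(Δφ/2) + cos φ₁ · cos φ₂ · sin²(Δλ/2) = 0.116851.
c = 2·atan2(√a, √(1−a)) = 0.69774 rad → d = 6371·c ≈ 4445.29 km.

4445 km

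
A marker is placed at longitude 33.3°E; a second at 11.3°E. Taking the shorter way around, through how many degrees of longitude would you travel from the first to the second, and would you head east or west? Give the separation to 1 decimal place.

Raw difference: 11.3 − 33.3 = -22.0°.
Normalise into (−180°, 180°]: -22.0° stays -22.0°.
Negative ⇒ the second point lies to the west; separation 22.0°.

22.0° west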